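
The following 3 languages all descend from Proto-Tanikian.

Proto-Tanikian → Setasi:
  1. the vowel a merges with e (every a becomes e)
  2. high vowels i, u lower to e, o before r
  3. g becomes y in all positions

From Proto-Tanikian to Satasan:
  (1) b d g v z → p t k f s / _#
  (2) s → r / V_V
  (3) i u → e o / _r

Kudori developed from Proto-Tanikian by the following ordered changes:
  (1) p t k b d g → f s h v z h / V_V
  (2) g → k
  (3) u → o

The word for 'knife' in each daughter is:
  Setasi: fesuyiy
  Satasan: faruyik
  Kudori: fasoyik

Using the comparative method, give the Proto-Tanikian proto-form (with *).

*fasuyig

Position 7: Setasi has y, Satasan has k, Kudori has k. Taking the neighbouring segments as reconstructed: Setasi y could go back to *g or *y; Satasan k could go back to *k or *g; Kudori k could go back to *k or *g — the one source consistent with every daughter is *g.
Position 3: Setasi has s, Satasan has r, Kudori has s. Setasi preserves s here (none of its changes turn any other segment into s), so the proto-segment is *s.
Verify the candidate proto-form against each daughter:
Setasi: *fasuyig
  fasuyig → fesuyig   [vowel merger]
  fesuyig (rule 2 does not apply)
  fesuyig → fesuyiy   [unconditioned shift]
  giving Setasi fesuyiy.
Satasan: *fasuyig
  fasuyig → fasuyik   [final devoicing]
  fasuyik → faruyik   [rhotacism]
  faruyik (rule 3 does not apply)
  giving Satasan faruyik.
Kudori: *fasuyig > fasuyik > fasoyik  (by unconditioned shift, vowel merger)
No other proto-form is consistent with every reflex, so the reconstruction is *fasuyig.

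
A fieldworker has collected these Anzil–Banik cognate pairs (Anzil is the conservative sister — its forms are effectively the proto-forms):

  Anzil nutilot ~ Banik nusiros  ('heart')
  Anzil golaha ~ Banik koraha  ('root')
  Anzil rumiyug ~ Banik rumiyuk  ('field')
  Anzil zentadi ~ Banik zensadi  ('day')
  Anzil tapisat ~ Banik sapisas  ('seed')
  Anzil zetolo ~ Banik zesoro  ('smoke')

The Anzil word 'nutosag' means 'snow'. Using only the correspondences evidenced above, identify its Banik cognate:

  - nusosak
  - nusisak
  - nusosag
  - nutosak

zetolo ~ zesoro — Anzil t corresponds to Banik s between vowels (before a back vowel).
rumiyug ~ rumiyuk — Anzil g corresponds to Banik k word-finally.
Applying these to Anzil 'nutosag':
  nutosag → nusosag   (t→s between vowels (before a back vowel))
  nusosag → nusosak   (g→k word-finally)
So the Banik cognate is 'nusosak'.

nusosak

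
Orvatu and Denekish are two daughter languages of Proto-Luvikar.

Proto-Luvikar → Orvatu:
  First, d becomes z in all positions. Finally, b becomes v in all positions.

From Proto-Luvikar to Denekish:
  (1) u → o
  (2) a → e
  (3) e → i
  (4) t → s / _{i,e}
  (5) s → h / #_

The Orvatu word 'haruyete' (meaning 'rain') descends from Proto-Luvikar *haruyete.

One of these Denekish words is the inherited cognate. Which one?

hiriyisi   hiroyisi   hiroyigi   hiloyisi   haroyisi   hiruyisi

hiroyisi

Denekish: *haruyete
  haruyete → haroyete   [vowel merger]
  haroyete → heroyete   [vowel merger]
  heroyete → hiroyiti   [vowel merger]
  hiroyiti → hiroyisi   [palatalisation]
  hiroyisi (rule 5 does not apply)
  giving Denekish hiroyisi.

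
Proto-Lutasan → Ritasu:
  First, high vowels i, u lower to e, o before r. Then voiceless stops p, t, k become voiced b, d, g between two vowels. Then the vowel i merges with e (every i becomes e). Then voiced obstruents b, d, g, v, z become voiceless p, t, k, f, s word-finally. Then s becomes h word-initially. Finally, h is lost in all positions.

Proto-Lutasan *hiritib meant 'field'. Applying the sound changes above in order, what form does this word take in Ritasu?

eredep

Ritasu: *hiritib
  hiritib → heritib   [pre-rhotic lowering]
  heritib → heridib   [intervocalic voicing]
  heridib → heredeb   [vowel merger]
  heredeb → heredep   [final devoicing]
  heredep (rule 5 does not apply)
  heredep → eredep   [h-loss]
  giving Ritasu eredep.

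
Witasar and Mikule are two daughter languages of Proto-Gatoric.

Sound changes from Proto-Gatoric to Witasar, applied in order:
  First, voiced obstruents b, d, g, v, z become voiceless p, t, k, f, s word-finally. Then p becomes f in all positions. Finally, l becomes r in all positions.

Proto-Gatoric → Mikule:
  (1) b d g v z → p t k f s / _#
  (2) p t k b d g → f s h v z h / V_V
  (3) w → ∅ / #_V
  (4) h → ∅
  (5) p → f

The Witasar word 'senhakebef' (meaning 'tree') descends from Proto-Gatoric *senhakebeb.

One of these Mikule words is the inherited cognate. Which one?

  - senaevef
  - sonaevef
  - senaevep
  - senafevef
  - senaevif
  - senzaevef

senaevef

Mikule: *senhakebeb
  senhakebeb → senhakebep   [final devoicing]
  senhakebep → senhahevep   [intervocalic lenition]
  senhahevep (rule 3 does not apply)
  senhahevep → senaevep   [h-loss]
  senaevep → senaevef   [unconditioned shift]
  giving Mikule senaevef.
The other candidates each miss or misapply at least one Mikule change.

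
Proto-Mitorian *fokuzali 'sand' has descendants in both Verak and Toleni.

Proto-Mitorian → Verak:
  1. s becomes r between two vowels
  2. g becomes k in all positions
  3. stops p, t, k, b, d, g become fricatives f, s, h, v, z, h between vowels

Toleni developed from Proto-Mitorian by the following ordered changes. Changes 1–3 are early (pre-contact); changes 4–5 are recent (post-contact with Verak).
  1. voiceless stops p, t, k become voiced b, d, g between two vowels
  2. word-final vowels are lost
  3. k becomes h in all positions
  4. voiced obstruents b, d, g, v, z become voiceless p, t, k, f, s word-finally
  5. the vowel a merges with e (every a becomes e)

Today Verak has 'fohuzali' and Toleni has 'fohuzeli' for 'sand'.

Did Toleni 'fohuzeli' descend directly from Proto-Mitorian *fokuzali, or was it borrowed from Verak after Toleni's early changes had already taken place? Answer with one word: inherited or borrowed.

If inherited, *fokuzali would pass through all of Toleni's changes:
Toleni: start from *fokuzali.
  rule 1 (intervocalic voicing): fokuzali → foguzali
  rule 2 (apocope): foguzali → foguzal
  rule 3: no change — foguzal
  rule 4: no change — foguzal
  rule 5 (vowel merger): foguzal → foguzel
  ⇒ Toleni foguzel
If borrowed from Verak 'fohuzali' after the early changes, it would undergo only the recent ones:
  rule 4 (final devoicing): no change (fohuzali)
  rule 5 (vowel merger): fohuzali → fohuzeli
  ⇒ as a loan: fohuzeli
Toleni 'fohuzeli' matches the loan outcome 'fohuzeli', not the inherited 'foguzel' — it skipped the early Toleni changes, so it was borrowed from Verak.

borrowed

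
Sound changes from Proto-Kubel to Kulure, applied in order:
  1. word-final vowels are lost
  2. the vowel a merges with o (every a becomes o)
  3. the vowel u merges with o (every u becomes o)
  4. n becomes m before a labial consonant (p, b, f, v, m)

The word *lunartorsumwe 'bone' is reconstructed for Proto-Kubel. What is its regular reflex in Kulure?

lonortorsomw

Kulure: *lunartorsumwe > lunartorsumw > lunortorsumw > lonortorsomw  (by apocope, vowel merger, vowel merger)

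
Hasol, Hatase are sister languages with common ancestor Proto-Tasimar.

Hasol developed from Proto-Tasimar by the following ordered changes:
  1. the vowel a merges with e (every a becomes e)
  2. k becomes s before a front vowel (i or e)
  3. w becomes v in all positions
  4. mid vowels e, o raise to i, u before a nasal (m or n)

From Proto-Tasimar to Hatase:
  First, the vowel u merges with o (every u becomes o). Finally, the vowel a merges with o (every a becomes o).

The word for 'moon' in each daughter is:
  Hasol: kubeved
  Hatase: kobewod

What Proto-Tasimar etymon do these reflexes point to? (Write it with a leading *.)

Position 6: Hasol has e, Hatase has o. Taking the neighbouring segments as reconstructed: Hasol e could go back to *a or *e; Hatase o could go back to *a or *o or *u — the one source consistent with every daughter is *a.
Position 2: Hasol has u, Hatase has o. Taking the neighbouring segments as reconstructed: Hasol u can only go back to *u; Hatase o could go back to *a or *o or *u — the one source consistent with every daughter is *u.
Verify the candidate proto-form against each daughter:
Hasol: *kubewad > kubewed > kubeved  (by vowel merger, unconditioned shift)
Hatase: *kubewad > kobewad > kobewod  (by vowel merger, vowel merger)
Only *kubewad yields all of Hasol kubeved, Hatase kobewod.

*kubewad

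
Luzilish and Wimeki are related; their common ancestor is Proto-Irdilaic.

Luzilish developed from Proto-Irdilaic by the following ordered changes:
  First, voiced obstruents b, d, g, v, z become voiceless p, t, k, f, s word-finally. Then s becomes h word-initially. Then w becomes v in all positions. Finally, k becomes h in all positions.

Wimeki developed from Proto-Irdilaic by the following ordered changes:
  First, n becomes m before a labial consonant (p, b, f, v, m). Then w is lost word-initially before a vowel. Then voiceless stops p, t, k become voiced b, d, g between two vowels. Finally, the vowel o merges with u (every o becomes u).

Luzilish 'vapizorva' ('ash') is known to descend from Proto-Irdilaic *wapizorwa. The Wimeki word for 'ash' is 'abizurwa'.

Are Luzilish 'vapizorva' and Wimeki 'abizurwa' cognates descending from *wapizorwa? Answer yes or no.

Derive the expected Wimeki reflex of *wapizorwa:
Wimeki: *wapizorwa
  wapizorwa (rule 1 does not apply)
  wapizorwa → apizorwa   [glide loss]
  apizorwa → abizorwa   [intervocalic voicing]
  abizorwa → abizurwa   [vowel merger]
  giving Wimeki abizurwa.
Wimeki 'abizurwa' matches the regular reflex exactly, so the pair is cognate.

yes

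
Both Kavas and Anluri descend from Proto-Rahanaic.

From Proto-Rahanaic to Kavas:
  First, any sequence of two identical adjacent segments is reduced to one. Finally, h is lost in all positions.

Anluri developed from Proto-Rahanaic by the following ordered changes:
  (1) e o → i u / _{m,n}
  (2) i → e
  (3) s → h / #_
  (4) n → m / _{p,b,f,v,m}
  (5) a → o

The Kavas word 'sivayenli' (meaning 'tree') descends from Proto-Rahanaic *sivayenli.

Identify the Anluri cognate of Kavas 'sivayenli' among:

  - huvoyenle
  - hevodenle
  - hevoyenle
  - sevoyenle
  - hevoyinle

hevoyenle

Anluri: *sivayenli > sivayinli > sevayenle > hevayenle > hevoyenle  (by pre-nasal raising, vowel merger, debuccalisation, vowel merger)
The other candidates each miss or misapply at least one Anluri change.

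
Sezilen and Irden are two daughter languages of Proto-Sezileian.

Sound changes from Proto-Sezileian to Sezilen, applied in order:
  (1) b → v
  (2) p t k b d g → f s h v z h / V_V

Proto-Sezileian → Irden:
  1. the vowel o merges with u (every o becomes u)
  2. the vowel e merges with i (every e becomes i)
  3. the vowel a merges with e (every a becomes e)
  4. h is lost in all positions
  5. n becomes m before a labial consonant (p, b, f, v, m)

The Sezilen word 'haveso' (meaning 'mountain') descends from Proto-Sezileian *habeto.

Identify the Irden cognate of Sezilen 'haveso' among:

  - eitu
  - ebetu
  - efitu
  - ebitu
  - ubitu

ebitu

Irden: start from *habeto.
  rule 1 (vowel merger): habeto → habetu
  rule 2 (vowel merger): habetu → habitu
  rule 3 (vowel merger): habitu → hebitu
  rule 4 (h-loss): hebitu → ebitu
  rule 5: no change — ebitu
  ⇒ Irden ebitu
The other candidates each miss or misapply at least one Irden change.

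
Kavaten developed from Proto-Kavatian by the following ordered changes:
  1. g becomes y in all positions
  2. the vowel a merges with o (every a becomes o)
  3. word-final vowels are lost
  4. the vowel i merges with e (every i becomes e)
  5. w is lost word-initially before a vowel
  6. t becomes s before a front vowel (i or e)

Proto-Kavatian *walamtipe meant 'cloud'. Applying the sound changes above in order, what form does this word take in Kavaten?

olomsep

Kavaten: *walamtipe
  walamtipe (rule 1 does not apply)
  walamtipe → wolomtipe   [vowel merger]
  wolomtipe → wolomtip   [apocope]
  wolomtip → wolomtep   [vowel merger]
  wolomtep → olomtep   [glide loss]
  olomtep → olomsep   [palatalisation]
  giving Kavaten olomsep.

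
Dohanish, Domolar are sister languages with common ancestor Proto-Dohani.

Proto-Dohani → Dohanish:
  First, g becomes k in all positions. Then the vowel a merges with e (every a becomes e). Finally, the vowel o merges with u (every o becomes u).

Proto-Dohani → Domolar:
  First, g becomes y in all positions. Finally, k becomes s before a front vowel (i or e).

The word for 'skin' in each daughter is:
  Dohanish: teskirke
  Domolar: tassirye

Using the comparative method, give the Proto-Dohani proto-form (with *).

Position 4: Dohanish has k, Domolar has s. Taking the neighbouring segments as reconstructed: Dohanish k could go back to *k or *g; Domolar s could go back to *k or *s — the one source consistent with every daughter is *k.
Position 2: Dohanish has e, Domolar has a. Domolar preserves a here (none of its changes turn any other segment into a), so the proto-segment is *a.
Position 7: Dohanish has k, Domolar has y. Taking the neighbouring segments as reconstructed: Dohanish k could go back to *k or *g; Domolar y could go back to *g or *y — the one source consistent with every daughter is *g.
This points to *taskirge. Verify forward in each daughter:
Dohanish: *taskirge
  taskirge → taskirke   [unconditioned shift]
  taskirke → teskirke   [vowel merger]
  teskirke (rule 3 does not apply)
  giving Dohanish teskirke.
Domolar: start from *taskirge.
  rule 1 (unconditioned shift): taskirge → taskirye
  rule 2 (palatalisation): taskirye → tassirye
  ⇒ Domolar tassirye
*taskirge is the unique common source.

*taskirge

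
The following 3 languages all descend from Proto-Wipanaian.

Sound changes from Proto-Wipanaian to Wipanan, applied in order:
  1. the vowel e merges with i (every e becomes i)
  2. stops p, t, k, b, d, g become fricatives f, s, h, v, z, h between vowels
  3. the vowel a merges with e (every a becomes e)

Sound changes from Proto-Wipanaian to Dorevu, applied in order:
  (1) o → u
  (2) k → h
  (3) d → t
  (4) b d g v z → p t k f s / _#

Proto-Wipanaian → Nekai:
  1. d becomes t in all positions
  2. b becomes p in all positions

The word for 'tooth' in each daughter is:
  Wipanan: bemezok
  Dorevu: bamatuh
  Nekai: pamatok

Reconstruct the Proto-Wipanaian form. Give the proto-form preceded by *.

Position 6: Wipanan has o, Dorevu has u, Nekai has o. Wipanan preserves o here (none of its changes turn any other segment into o), so the proto-segment is *o.
Position 1: Wipanan has b, Dorevu has b, Nekai has p. Wipanan preserves b here (none of its changes turn any other segment into b), so the proto-segment is *b.
Position 4: Wipanan has e, Dorevu has a, Nekai has a. Dorevu preserves a here (none of its changes turn any other segment into a), so the proto-segment is *a.
This points to *bamadok. Verify forward in each daughter:
Wipanan: *bamadok > bamazok > bemezok  (by intervocalic lenition, vowel merger)
Dorevu: start from *bamadok.
  rule 1 (vowel merger): bamadok → bamaduk
  rule 2 (unconditioned shift): bamaduk → bamaduh
  rule 3 (unconditioned shift): bamaduh → bamatuh
  rule 4: no change — bamatuh
  ⇒ Dorevu bamatuh
Nekai: *bamadok > bamatok > pamatok  (by unconditioned shift, unconditioned shift)
No other proto-form is consistent with every reflex, so the reconstruction is *bamadok.

*bamadok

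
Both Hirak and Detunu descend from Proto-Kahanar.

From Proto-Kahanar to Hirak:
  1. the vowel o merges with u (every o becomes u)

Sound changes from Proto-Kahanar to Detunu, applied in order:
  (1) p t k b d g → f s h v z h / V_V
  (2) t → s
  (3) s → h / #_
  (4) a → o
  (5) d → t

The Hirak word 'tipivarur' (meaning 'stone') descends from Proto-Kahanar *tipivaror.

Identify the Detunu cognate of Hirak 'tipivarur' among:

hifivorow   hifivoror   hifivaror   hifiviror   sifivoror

hifivoror

Detunu: start from *tipivaror.
  rule 1 (intervocalic lenition): tipivaror → tifivaror
  rule 2 (unconditioned shift): tifivaror → sifivaror
  rule 3 (debuccalisation): sifivaror → hifivaror
  rule 4 (vowel merger): hifivaror → hifivoror
  rule 5: no change — hifivoror
  ⇒ Detunu hifivoror
Among the options, 'hifivoror' alone shows every Detunu change applied in order.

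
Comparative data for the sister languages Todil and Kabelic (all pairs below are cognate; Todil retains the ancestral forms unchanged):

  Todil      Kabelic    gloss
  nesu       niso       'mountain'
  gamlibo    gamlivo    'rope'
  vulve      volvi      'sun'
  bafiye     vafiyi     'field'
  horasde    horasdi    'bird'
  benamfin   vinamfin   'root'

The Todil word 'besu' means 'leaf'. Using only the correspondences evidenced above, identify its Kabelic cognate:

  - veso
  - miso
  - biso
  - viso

benamfin ~ vinamfin — Todil b corresponds to Kabelic v word-initially before a front vowel.
nesu ~ niso — Todil e corresponds to Kabelic i after a consonant, before a consonant other than r, m, n, p, b, f, v.
nesu ~ niso — Todil u corresponds to Kabelic o word-finally.
Applying these to Todil 'besu':
  besu → vesu   (b→v word-initially before a front vowel)
  vesu → visu   (e→i after a consonant, before a consonant other than r, m, n, p, b, f, v)
  visu → viso   (u→o word-finally)
So the Kabelic cognate is 'viso'.

viso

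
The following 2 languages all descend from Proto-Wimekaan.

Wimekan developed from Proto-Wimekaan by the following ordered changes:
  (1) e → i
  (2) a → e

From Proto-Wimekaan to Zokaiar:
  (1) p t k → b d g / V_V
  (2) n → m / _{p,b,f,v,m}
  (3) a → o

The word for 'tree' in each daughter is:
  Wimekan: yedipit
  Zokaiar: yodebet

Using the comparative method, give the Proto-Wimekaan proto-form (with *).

Position 6: Wimekan has i, Zokaiar has e. Zokaiar preserves e here (none of its changes turn any other segment into e), so the proto-segment is *e.
Position 4: Wimekan has i, Zokaiar has e. Zokaiar preserves e here (none of its changes turn any other segment into e), so the proto-segment is *e.
Continuing position by position gives *yadepet; check it forward:
Wimekan: start from *yadepet.
  rule 1 (vowel merger): yadepet → yadipit
  rule 2 (vowel merger): yadipit → yedipit
  ⇒ Wimekan yedipit
Zokaiar: *yadepet
  yadepet → yadebet   [intervocalic voicing]
  yadebet (rule 2 does not apply)
  yadebet → yodebet   [vowel merger]
  giving Zokaiar yodebet.
Only *yadepet yields all of Wimekan yedipit, Zokaiar yodebet.

*yadepet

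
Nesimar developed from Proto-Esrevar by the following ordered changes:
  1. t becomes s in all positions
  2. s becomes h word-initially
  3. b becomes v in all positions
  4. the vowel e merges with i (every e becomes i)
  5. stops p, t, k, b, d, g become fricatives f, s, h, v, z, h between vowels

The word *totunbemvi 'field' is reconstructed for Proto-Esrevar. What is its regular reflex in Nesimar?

hosunvimvi

Nesimar: *totunbemvi > sosunbemvi > hosunbemvi > hosunvemvi > hosunvimvi  (by unconditioned shift, debuccalisation, unconditioned shift, vowel merger)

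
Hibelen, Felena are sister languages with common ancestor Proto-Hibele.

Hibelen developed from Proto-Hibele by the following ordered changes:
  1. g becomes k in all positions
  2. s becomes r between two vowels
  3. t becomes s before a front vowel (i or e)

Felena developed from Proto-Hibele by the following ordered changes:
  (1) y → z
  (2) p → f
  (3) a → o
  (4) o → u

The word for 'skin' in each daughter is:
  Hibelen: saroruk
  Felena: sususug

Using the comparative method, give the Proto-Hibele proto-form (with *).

*sasosug

Position 5: Hibelen has r, Felena has s. Felena preserves s here (none of its changes turn any other segment into s), so the proto-segment is *s.
Position 4: Hibelen has o, Felena has u. Hibelen preserves o here (none of its changes turn any other segment into o), so the proto-segment is *o.
Position 3: Hibelen has r, Felena has s. Felena preserves s here (none of its changes turn any other segment into s), so the proto-segment is *s.
Verify the candidate proto-form against each daughter:
Hibelen: start from *sasosug.
  rule 1 (unconditioned shift): sasosug → sasosuk
  rule 2 (rhotacism): sasosuk → saroruk
  rule 3: no change — saroruk
  ⇒ Hibelen saroruk
Felena: *sasosug
  sasosug (rule 1 does not apply)
  sasosug (rule 2 does not apply)
  sasosug → sososug   [vowel merger]
  sososug → sususug   [vowel merger]
  giving Felena sususug.
Only *sasosug yields all of Hibelen saroruk, Felena sususug.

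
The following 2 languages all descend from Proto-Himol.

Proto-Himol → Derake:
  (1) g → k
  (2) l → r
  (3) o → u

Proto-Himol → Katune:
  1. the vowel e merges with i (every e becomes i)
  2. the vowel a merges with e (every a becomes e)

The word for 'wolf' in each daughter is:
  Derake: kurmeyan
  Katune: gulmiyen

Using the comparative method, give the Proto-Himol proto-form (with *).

Position 3: Derake has r, Katune has l. Katune preserves l here (none of its changes turn any other segment into l), so the proto-segment is *l.
Position 5: Derake has e, Katune has i. Derake preserves e here (none of its changes turn any other segment into e), so the proto-segment is *e.
Continuing position by position gives *gulmeyan; check it forward:
Derake: *gulmeyan > kulmeyan > kurmeyan  (by unconditioned shift, unconditioned shift)
Katune: start from *gulmeyan.
  rule 1 (vowel merger): gulmeyan → gulmiyan
  rule 2 (vowel merger): gulmiyan → gulmiyen
  ⇒ Katune gulmiyen
*gulmeyan is the unique common source.

*gulmeyan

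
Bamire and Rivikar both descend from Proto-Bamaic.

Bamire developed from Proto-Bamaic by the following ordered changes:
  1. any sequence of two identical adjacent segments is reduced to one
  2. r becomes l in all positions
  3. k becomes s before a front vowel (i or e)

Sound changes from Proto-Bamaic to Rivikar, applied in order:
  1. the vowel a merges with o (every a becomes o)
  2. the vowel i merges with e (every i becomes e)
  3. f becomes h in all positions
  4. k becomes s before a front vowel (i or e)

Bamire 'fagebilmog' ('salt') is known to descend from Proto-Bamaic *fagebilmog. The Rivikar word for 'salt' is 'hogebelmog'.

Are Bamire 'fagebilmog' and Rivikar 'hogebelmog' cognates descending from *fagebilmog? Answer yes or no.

Derive the expected Rivikar reflex of *fagebilmog:
Rivikar: *fagebilmog
  fagebilmog → fogebilmog   [vowel merger]
  fogebilmog → fogebelmog   [vowel merger]
  fogebelmog → hogebelmog   [unconditioned shift]
  hogebelmog (rule 4 does not apply)
  giving Rivikar hogebelmog.
Rivikar 'hogebelmog' matches the regular reflex exactly, so the pair is cognate.

yes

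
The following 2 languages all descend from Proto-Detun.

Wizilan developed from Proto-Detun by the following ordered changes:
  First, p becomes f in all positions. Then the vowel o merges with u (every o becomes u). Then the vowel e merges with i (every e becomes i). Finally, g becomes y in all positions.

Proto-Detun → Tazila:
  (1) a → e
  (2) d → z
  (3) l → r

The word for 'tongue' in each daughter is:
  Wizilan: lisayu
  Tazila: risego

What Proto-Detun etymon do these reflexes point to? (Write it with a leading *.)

*lisago

Position 5: Wizilan has y, Tazila has g. Tazila preserves g here (none of its changes turn any other segment into g), so the proto-segment is *g.
Position 6: Wizilan has u, Tazila has o. Tazila preserves o here (none of its changes turn any other segment into o), so the proto-segment is *o.
Position 4: Wizilan has a, Tazila has e. Wizilan preserves a here (none of its changes turn any other segment into a), so the proto-segment is *a.
Verify the candidate proto-form against each daughter:
Wizilan: *lisago > lisagu > lisayu  (by vowel merger, unconditioned shift)
Tazila: start from *lisago.
  rule 1 (vowel merger): lisago → lisego
  rule 2: no change — lisego
  rule 3 (unconditioned shift): lisego → risego
  ⇒ Tazila risego
No other proto-form is consistent with every reflex, so the reconstruction is *lisago.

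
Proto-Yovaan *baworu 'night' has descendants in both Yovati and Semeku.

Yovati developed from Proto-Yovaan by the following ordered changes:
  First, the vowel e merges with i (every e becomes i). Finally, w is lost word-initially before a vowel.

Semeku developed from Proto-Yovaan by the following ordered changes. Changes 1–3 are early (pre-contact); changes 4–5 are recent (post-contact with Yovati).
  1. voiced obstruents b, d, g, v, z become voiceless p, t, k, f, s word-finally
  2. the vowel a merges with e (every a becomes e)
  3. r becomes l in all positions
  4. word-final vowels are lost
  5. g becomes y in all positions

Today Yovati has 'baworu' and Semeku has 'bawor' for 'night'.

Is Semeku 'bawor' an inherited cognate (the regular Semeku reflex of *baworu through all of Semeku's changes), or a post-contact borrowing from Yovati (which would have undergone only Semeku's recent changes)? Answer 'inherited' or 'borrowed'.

borrowed

If inherited, *baworu would pass through all of Semeku's changes:
Semeku: *baworu > beworu > bewolu > bewol  (by vowel merger, unconditioned shift, apocope)
If borrowed from Yovati 'baworu' after the early changes, it would undergo only the recent ones:
  rule 4 (apocope): baworu → bawor
  rule 5 (unconditioned shift): no change (bawor)
  ⇒ as a loan: bawor
Semeku 'bawor' matches the loan outcome 'bawor', not the inherited 'bewol' — it skipped the early Semeku changes, so it was borrowed from Yovati.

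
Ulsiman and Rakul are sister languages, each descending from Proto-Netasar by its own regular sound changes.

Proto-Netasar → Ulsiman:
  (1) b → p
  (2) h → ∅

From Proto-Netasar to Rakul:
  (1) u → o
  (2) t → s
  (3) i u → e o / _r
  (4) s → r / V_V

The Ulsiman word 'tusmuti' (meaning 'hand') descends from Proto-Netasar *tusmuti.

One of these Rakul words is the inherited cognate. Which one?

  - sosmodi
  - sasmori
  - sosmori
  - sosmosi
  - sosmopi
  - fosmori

sosmori

Rakul: start from *tusmuti.
  rule 1 (vowel merger): tusmuti → tosmoti
  rule 2 (unconditioned shift): tosmoti → sosmosi
  rule 3: no change — sosmosi
  rule 4 (rhotacism): sosmosi → sosmori
  ⇒ Rakul sosmori
Among the options, 'sosmori' alone shows every Rakul change applied in order.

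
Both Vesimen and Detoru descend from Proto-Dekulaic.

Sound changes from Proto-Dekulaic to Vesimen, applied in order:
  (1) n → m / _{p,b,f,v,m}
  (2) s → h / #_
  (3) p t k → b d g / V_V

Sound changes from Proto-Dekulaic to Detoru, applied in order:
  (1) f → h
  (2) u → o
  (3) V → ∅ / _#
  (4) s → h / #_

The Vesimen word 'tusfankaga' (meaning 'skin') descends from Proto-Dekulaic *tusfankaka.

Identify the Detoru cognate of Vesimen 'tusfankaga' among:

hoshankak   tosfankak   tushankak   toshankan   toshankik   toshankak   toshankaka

Detoru: *tusfankaka
  tusfankaka → tushankaka   [unconditioned shift]
  tushankaka → toshankaka   [vowel merger]
  toshankaka → toshankak   [apocope]
  toshankak (rule 4 does not apply)
  giving Detoru toshankak.
The other candidates each miss or misapply at least one Detoru change.

toshankak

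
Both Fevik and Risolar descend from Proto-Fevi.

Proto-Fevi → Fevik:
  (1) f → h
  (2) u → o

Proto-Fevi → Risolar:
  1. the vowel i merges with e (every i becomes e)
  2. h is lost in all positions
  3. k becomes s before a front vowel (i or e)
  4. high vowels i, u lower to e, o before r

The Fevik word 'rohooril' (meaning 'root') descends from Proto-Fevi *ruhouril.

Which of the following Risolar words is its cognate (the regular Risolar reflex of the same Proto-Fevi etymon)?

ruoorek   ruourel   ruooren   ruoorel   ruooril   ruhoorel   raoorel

Risolar: *ruhouril > ruhourel > ruourel > ruoorel  (by vowel merger, h-loss, pre-rhotic lowering)

ruoorel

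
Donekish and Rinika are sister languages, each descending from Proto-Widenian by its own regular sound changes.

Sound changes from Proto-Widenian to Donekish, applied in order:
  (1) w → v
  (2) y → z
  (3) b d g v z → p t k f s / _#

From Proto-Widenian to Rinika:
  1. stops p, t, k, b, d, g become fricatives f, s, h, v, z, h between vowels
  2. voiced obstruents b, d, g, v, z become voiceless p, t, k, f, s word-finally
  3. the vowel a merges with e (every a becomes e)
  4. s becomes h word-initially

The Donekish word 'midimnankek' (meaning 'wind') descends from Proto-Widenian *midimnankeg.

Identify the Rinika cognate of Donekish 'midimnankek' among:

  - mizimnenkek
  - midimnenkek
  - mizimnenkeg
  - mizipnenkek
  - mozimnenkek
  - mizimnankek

mizimnenkek

Rinika: *midimnankeg
  midimnankeg → mizimnankeg   [intervocalic lenition]
  mizimnankeg → mizimnankek   [final devoicing]
  mizimnankek → mizimnenkek   [vowel merger]
  mizimnenkek (rule 4 does not apply)
  giving Rinika mizimnenkek.
Among the options, 'mizimnenkek' alone shows every Rinika change applied in order.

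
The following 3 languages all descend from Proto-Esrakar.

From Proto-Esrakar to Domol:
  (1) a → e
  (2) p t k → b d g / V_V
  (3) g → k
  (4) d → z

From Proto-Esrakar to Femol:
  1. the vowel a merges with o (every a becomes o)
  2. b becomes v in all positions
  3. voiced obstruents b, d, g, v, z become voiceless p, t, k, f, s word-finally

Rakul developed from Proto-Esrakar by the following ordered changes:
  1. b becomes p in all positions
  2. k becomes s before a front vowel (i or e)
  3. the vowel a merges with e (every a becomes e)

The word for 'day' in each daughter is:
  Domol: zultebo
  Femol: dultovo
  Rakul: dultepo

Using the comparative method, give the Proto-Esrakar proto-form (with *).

*dultabo

Position 5: Domol has e, Femol has o, Rakul has e. Taking the neighbouring segments as reconstructed: Domol e could go back to *a or *e; Femol o could go back to *a or *o; Rakul e could go back to *a or *e — the one source consistent with every daughter is *a.
Position 1: Domol has z, Femol has d, Rakul has d. Femol preserves d here (none of its changes turn any other segment into d), so the proto-segment is *d.
Continuing position by position gives *dultabo; check it forward:
Domol: start from *dultabo.
  rule 1 (vowel merger): dultabo → dultebo
  rule 2: no change — dultebo
  rule 3: no change — dultebo
  rule 4 (unconditioned shift): dultebo → zultebo
  ⇒ Domol zultebo
Femol: *dultabo > dultobo > dultovo  (by vowel merger, unconditioned shift)
Rakul: *dultabo
  dultabo → dultapo   [unconditioned shift]
  dultapo (rule 2 does not apply)
  dultapo → dultepo   [vowel merger]
  giving Rakul dultepo.
No other proto-form is consistent with every reflex, so the reconstruction is *dultabo.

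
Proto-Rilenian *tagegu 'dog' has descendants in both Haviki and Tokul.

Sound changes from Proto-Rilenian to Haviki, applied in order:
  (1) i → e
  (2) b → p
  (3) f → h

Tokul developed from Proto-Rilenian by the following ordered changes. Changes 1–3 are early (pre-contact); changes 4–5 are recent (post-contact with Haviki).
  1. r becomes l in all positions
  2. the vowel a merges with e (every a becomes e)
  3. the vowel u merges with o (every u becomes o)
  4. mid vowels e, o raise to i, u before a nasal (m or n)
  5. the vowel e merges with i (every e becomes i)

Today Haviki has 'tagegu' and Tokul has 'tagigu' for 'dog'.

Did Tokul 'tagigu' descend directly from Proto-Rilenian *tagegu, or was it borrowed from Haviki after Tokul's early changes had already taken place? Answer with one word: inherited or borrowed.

If inherited, *tagegu would pass through all of Tokul's changes:
Tokul: *tagegu
  tagegu (rule 1 does not apply)
  tagegu → tegegu   [vowel merger]
  tegegu → tegego   [vowel merger]
  tegego (rule 4 does not apply)
  tegego → tigigo   [vowel merger]
  giving Tokul tigigo.
If borrowed from Haviki 'tagegu' after the early changes, it would undergo only the recent ones:
  rule 4 (pre-nasal raising): no change (tagegu)
  rule 5 (vowel merger): tagegu → tagigu
  ⇒ as a loan: tagigu
Tokul 'tagigu' matches the loan outcome 'tagigu', not the inherited 'tigigo' — it skipped the early Tokul changes, so it was borrowed from Haviki.

borrowed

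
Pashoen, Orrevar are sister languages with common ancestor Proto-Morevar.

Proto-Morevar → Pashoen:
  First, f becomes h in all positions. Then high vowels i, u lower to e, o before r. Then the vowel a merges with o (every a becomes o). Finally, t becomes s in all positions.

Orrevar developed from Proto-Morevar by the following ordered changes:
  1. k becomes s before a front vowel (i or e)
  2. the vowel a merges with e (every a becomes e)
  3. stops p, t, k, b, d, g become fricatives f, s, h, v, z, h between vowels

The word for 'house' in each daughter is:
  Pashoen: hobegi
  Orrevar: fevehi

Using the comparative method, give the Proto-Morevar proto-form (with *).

*fabegi

Position 3: Pashoen has b, Orrevar has v. Pashoen preserves b here (none of its changes turn any other segment into b), so the proto-segment is *b.
Position 5: Pashoen has g, Orrevar has h. Pashoen preserves g here (none of its changes turn any other segment into g), so the proto-segment is *g.
Position 1: Pashoen has h, Orrevar has f. Taking the neighbouring segments as reconstructed: Pashoen h could go back to *f or *h; Orrevar f can only go back to *f — the one source consistent with every daughter is *f.
This points to *fabegi. Verify forward in each daughter:
Pashoen: *fabegi > habegi > hobegi  (by unconditioned shift, vowel merger)
Orrevar: *fabegi
  fabegi (rule 1 does not apply)
  fabegi → febegi   [vowel merger]
  febegi → fevehi   [intervocalic lenition]
  giving Orrevar fevehi.
No other proto-form is consistent with every reflex, so the reconstruction is *fabegi.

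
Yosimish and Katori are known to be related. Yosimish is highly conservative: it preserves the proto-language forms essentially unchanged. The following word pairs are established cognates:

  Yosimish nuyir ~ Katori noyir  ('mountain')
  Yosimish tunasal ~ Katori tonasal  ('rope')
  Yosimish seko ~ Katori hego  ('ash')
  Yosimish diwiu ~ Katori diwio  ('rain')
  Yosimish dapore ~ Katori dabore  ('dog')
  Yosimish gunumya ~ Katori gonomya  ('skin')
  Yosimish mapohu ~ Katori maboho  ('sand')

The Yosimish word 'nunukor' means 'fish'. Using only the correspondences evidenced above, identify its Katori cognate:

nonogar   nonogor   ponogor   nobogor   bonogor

nonogor

tunasal ~ tonasal, gunumya ~ gonomya — Yosimish u corresponds to Katori o after a consonant, before a nasal.
nuyir ~ noyir — Yosimish u corresponds to Katori o after a consonant, before a consonant other than r, m, n, p, b, f, v.
seko ~ hego — Yosimish k corresponds to Katori g between vowels (before a back vowel).
Applying these to Yosimish 'nunukor':
  nunukor → nonukor   (u→o after a consonant, before a nasal)
  nonukor → nonokor   (u→o after a consonant, before a consonant other than r, m, n, p, b, f, v)
  nonokor → nonogor   (k→g between vowels (before a back vowel))
So the Katori cognate is 'nonogor'.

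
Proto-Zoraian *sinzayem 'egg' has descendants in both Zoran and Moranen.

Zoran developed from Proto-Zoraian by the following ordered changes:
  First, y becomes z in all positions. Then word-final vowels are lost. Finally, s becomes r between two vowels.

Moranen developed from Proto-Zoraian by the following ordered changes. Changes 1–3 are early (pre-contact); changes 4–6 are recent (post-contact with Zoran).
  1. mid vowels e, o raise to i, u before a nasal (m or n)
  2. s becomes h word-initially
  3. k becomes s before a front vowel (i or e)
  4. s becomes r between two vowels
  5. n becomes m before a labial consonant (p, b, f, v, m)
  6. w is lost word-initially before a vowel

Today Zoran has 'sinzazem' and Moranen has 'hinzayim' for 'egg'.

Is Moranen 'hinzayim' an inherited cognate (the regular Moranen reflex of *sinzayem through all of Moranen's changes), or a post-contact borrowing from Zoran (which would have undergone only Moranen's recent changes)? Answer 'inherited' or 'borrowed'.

inherited

If inherited, *sinzayem would pass through all of Moranen's changes:
Moranen: *sinzayem
  sinzayem → sinzayim   [pre-nasal raising]
  sinzayim → hinzayim   [debuccalisation]
  hinzayim (rule 3 does not apply)
  hinzayim (rule 4 does not apply)
  hinzayim (rule 5 does not apply)
  hinzayim (rule 6 does not apply)
  giving Moranen hinzayim.
If borrowed from Zoran 'sinzazem' after the early changes, it would undergo only the recent ones:
  rule 4 (rhotacism): no change (sinzazem)
  rule 5 (nasal place assimilation): no change (sinzazem)
  rule 6 (glide loss): no change (sinzazem)
  ⇒ as a loan: sinzazem
Moranen 'hinzayim' matches the inherited outcome exactly, so it is an inherited cognate, not a loan.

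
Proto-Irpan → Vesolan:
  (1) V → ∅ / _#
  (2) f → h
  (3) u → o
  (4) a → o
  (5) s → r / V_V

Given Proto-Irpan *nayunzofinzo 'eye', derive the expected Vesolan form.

Vesolan: *nayunzofinzo
  nayunzofinzo → nayunzofinz   [apocope]
  nayunzofinz → nayunzohinz   [unconditioned shift]
  nayunzohinz → nayonzohinz   [vowel merger]
  nayonzohinz → noyonzohinz   [vowel merger]
  noyonzohinz (rule 5 does not apply)
  giving Vesolan noyonzohinz.

noyonzohinz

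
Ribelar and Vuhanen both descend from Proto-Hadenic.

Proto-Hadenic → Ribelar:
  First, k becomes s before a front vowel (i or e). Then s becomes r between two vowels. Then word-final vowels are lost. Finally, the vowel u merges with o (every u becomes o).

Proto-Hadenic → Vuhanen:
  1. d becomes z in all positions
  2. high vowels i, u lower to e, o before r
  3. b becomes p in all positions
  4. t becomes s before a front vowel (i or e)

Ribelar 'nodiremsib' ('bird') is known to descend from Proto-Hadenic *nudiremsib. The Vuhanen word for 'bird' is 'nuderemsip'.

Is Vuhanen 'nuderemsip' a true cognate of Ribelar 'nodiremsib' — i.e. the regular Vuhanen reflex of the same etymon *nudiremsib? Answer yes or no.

no

Derive the expected Vuhanen reflex of *nudiremsib:
Vuhanen: *nudiremsib
  nudiremsib → nuziremsib   [unconditioned shift]
  nuziremsib → nuzeremsib   [pre-rhotic lowering]
  nuzeremsib → nuzeremsip   [unconditioned shift]
  nuzeremsip (rule 4 does not apply)
  giving Vuhanen nuzeremsip.
The regular Vuhanen reflex would be 'nuzeremsip', but the attested form is 'nuderemsip'. The correspondence is irregular, so they are not cognates (the Vuhanen form has a different source).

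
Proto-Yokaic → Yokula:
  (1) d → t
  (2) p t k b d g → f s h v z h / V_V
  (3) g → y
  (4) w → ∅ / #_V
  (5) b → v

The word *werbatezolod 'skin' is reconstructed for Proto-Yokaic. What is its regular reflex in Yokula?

ervasezolot

Yokula: *werbatezolod > werbatezolot > werbasezolot > erbasezolot > ervasezolot  (by unconditioned shift, intervocalic lenition, glide loss, unconditioned shift)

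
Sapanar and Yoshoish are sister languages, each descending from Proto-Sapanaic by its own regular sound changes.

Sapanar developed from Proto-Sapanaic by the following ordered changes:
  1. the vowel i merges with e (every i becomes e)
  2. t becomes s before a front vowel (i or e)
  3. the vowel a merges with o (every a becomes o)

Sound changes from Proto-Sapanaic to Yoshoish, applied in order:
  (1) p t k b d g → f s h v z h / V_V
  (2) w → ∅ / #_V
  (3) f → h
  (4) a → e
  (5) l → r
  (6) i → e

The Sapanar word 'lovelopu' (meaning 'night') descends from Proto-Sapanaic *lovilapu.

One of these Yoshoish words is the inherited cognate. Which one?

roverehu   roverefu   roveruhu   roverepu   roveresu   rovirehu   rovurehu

roverehu

Yoshoish: start from *lovilapu.
  rule 1 (intervocalic lenition): lovilapu → lovilafu
  rule 2: no change — lovilafu
  rule 3 (unconditioned shift): lovilafu → lovilahu
  rule 4 (vowel merger): lovilahu → lovilehu
  rule 5 (unconditioned shift): lovilehu → rovirehu
  rule 6 (vowel merger): rovirehu → roverehu
  ⇒ Yoshoish roverehu
The other candidates each miss or misapply at least one Yoshoish change.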